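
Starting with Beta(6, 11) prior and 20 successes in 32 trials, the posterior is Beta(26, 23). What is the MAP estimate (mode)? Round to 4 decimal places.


The mode of Beta(a, b) when a > 1 and b > 1 is (a-1)/(a+b-2)
= (26 - 1) / (26 + 23 - 2)
= 25 / 47
= 0.5319

0.5319


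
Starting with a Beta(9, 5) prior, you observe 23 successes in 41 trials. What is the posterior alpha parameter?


For a Beta-Binomial conjugate model:
Posterior alpha = prior alpha + number of successes
= 9 + 23 = 32

32


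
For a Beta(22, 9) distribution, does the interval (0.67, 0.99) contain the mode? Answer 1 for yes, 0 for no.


Mode of Beta(a,b) = (a-1)/(a+b-2)
= (22-1)/(22+9-2) = 0.7241
Check: 0.67 <= 0.7241 <= 0.99?
Result: 1

1


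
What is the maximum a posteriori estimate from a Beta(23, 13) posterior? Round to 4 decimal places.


The MAP estimate equals the mode of the distribution.
Mode of Beta(a,b) = (a-1)/(a+b-2)
= 22/34
= 0.6471

0.6471


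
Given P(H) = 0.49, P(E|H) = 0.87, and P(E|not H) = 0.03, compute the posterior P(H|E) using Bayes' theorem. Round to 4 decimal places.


By Bayes' theorem: P(H|E) = P(E|H)*P(H) / P(E)
P(E) = P(E|H)*P(H) + P(E|not H)*P(not H)
P(E) = 0.87*0.49 + 0.03*0.51 = 0.4416
P(H|E) = 0.87*0.49 / 0.4416 = 0.9654

0.9654


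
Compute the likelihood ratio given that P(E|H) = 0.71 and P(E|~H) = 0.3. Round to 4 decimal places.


LR = P(E|H) / P(E|~H)
= 0.71 / 0.3 = 2.3667

2.3667


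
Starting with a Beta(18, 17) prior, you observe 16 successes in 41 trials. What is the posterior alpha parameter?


For a Beta-Binomial conjugate model:
Posterior alpha = prior alpha + number of successes
= 18 + 16 = 34

34


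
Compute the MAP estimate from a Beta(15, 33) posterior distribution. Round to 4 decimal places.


MAP = mode of Beta distribution
= (alpha - 1)/(alpha + beta - 2)
= (15-1)/(15+33-2)
= 14/46 = 0.3043

0.3043


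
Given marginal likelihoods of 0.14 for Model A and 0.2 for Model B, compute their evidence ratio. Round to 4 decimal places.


Ratio = ML(A) / ML(B) = 0.14/0.2
= 0.7

0.7


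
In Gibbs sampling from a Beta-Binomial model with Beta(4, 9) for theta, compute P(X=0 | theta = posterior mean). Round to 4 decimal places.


Posterior mean = alpha/(alpha+beta) = 4/13 = 0.3077
P(X=0|theta=mean) = 1 - theta = 0.6923

0.6923


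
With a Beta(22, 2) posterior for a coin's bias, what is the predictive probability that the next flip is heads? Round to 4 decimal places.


The predictive probability equals the posterior mean.
P(next = heads) = alpha / (alpha + beta)
= 22 / 24 = 0.9167

0.9167


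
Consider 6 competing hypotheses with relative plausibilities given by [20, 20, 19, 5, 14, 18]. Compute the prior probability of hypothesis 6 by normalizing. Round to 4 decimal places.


Sum of weights = 20 + 20 + 19 + 5 + 14 + 18 = 96
Normalized prior for H6 = 18 / 96
= 0.1875

0.1875


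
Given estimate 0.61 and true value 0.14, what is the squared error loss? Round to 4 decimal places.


Squared error = (estimate - true)^2
Difference = 0.47
Loss = 0.47^2 = 0.2209

0.2209


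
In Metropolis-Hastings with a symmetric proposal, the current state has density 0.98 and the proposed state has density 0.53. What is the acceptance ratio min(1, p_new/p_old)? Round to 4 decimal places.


Ratio = p_new / p_old = 0.53 / 0.98 = 0.5408
Acceptance = min(1, 0.5408) = 0.5408

0.5408


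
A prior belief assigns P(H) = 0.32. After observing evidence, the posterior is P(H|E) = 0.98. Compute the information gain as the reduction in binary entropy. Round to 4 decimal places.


H(prior) = -0.32*log2(0.32) - 0.68*log2(0.68)
= 0.9044
H(post) = -0.98*log2(0.98) - 0.02*log2(0.02)
= 0.1414
IG = 0.9044 - 0.1414 = 0.7629

0.7629


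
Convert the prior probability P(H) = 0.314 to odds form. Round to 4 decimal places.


P(not H) = 1 - 0.314 = 0.686
Odds = 0.314 / 0.686 = 0.4577

0.4577


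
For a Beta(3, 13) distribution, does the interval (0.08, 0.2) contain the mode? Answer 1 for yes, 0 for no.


Mode of Beta(a,b) = (a-1)/(a+b-2)
= (3-1)/(3+13-2) = 0.1429
Check: 0.08 <= 0.1429 <= 0.2?
Result: 1

1


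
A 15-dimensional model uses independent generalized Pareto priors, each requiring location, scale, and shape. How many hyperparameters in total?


Per parameter: 3 (location, scale, and shape).
Total = 15 * 3 = 45

45


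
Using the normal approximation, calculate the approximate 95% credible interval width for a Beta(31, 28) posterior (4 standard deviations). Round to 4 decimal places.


Var(Beta) = 31*28/(59^2 * 60) = 0.0042
SD = 0.0645
Width ~ 4*SD = 0.2579

0.2579


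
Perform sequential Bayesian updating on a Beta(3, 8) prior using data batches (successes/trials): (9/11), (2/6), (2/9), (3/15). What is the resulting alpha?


Accumulate successes: 16
Posterior alpha = prior alpha + sum of successes
= 3 + 16 = 19

19


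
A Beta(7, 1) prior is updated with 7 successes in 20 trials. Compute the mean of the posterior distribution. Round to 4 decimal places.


After update: Beta(14, 14)
Mean = 14 / (14 + 14) = 14 / 28
= 0.5

0.5


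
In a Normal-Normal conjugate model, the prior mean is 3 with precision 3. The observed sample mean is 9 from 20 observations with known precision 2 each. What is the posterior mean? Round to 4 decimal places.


Posterior precision = tau0 + n*tau = 3 + 20*2 = 43
Posterior mean = (tau0*mu0 + n*tau*xbar) / posterior_precision
= (3*3 + 20*2*9) / 43
= 369 / 43 = 8.5814

8.5814


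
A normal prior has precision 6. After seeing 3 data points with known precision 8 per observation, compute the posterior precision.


In the conjugate normal model, precisions add:
tau_posterior = tau_prior + n * tau_data
= 6 + 3*8 = 30

30


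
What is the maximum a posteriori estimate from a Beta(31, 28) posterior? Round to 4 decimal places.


The MAP estimate equals the mode of the distribution.
Mode of Beta(a,b) = (a-1)/(a+b-2)
= 30/57
= 0.5263

0.5263


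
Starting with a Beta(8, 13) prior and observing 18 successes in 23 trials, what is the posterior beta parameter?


Posterior beta = prior beta + failures
Failures = 23 - 18 = 5
beta_post = 13 + 5 = 18

18


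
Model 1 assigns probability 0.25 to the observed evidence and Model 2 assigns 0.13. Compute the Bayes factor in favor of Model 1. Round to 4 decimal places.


BF = P(data|M1) / P(data|M2)
= 0.25 / 0.13 = 1.9231

1.9231


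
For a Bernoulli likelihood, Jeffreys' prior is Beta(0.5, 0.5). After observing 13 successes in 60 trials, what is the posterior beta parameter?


Jeffreys' prior for Bernoulli is Beta(0.5, 0.5).
Posterior is Beta(0.5 + k, 0.5 + n - k).
Posterior beta = 0.5 + (n - k) = 0.5 + 47 = 47.5

47.5


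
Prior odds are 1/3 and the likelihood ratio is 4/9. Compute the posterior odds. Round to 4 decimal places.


Posterior odds = prior odds * likelihood ratio
= (1/3) * (4/9)
= 4 / 27
= 0.1481

0.1481


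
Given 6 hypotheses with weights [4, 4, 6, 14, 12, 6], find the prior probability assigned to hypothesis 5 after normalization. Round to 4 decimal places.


To normalize, divide each weight by the sum of all weights.
Sum = 46
Prior(H5) = 12/46 = 0.2609

0.2609


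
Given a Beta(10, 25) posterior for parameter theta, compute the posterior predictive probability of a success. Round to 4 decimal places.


For a Beta-Bernoulli model, the predictive probability is the mean:
P(success) = 10/(10+25) = 10/35 = 0.2857

0.2857


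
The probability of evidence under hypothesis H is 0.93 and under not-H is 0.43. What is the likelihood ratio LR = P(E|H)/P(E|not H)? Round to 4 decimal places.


LR = 0.93 / 0.43
= 2.1628

2.1628


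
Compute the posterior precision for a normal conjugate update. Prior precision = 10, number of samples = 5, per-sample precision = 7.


tau_post = tau_0 + n * tau
= 10 + 5 * 7 = 45

45


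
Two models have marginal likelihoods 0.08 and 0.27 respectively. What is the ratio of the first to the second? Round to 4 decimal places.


Evidence ratio = 0.08 / 0.27
= 0.2963

0.2963


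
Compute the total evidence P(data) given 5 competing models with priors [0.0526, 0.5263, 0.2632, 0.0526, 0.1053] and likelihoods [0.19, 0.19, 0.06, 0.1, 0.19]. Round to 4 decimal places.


Marginal likelihood = sum P(model_i) * P(data|model_i)
Model 1: 0.0526 * 0.19 = 0.01
Model 2: 0.5263 * 0.19 = 0.1
Model 3: 0.2632 * 0.06 = 0.0158
Model 4: 0.0526 * 0.1 = 0.0053
Model 5: 0.1053 * 0.19 = 0.02
Total = 0.1511

0.1511


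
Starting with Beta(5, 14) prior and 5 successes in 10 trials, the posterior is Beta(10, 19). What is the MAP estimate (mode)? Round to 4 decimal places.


The mode of Beta(a, b) when a > 1 and b > 1 is (a-1)/(a+b-2)
= (10 - 1) / (10 + 19 - 2)
= 9 / 27
= 0.3333

0.3333


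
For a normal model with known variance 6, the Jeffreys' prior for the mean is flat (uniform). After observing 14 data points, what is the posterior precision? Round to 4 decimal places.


Jeffreys' prior for normal mean (known variance) is flat.
Prior precision = 0.
Posterior precision = prior_prec + n/sigma^2 = 0 + 14/6
= 2.3333

2.3333


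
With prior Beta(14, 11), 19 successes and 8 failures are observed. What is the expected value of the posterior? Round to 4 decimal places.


Posterior = Beta(33, 19)
E[theta] = alpha/(alpha+beta)
= 33/52 = 0.6346

0.6346


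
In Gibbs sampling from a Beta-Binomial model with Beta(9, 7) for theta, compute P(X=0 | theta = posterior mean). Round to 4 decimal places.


Posterior mean = alpha/(alpha+beta) = 9/16 = 0.5625
P(X=0|theta=mean) = 1 - theta = 0.4375

0.4375


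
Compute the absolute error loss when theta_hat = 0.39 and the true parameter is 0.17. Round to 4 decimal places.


L = |theta_hat - theta_true|
= |0.39 - 0.17| = 0.22

0.22


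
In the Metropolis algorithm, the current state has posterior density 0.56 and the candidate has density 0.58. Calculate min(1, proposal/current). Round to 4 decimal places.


Ratio = 0.58/0.56 = 1.0357
Acceptance probability = min(1, 1.0357)
= 1.0

1.0


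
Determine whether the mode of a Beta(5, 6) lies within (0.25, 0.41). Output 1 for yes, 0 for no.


First find the mode: (a-1)/(a+b-2) = 0.4444
Is 0.4444 in (0.25, 0.41)? 0

0


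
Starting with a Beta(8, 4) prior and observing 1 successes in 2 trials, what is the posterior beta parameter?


Posterior beta = prior beta + failures
Failures = 2 - 1 = 1
beta_post = 4 + 1 = 5

5


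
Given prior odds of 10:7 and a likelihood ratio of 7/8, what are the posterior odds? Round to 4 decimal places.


Posterior odds = prior odds * LR
Prior odds = 10/7 = 1.4286
LR = 7/8 = 0.875
Posterior odds = 1.4286 * 0.875 = 1.25

1.25


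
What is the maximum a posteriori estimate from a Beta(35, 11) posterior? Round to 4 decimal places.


The MAP estimate equals the mode of the distribution.
Mode of Beta(a,b) = (a-1)/(a+b-2)
= 34/44
= 0.7727

0.7727


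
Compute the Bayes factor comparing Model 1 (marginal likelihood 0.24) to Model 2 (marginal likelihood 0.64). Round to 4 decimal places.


BF12 = marginal likelihood of M1 / marginal likelihood of M2
= 0.24/0.64
= 0.375

0.375


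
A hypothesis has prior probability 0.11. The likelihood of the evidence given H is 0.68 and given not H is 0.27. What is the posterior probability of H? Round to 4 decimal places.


Using Bayes' theorem:
P(E) = 0.11 * 0.68 + 0.89 * 0.27
P(E) = 0.3151
P(H|E) = (0.11 * 0.68) / 0.3151 = 0.2374

0.2374


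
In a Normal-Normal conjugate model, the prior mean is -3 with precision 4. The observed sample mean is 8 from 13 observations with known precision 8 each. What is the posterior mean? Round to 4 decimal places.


Posterior precision = tau0 + n*tau = 4 + 13*8 = 108
Posterior mean = (tau0*mu0 + n*tau*xbar) / posterior_precision
= (4*-3 + 13*8*8) / 108
= 820 / 108 = 7.5926

7.5926


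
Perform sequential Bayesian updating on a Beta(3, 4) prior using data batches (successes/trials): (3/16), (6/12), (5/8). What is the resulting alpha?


Accumulate successes: 14
Posterior alpha = prior alpha + sum of successes
= 3 + 14 = 17

17


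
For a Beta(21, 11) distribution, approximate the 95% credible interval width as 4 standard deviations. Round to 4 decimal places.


Variance of Beta(a,b) = ab / ((a+b)^2 * (a+b+1))
= 21*11 / ((32)^2 * 33)
= 0.0068
SD = sqrt(0.0068) = 0.0827
Width = 4 * SD = 0.3307

0.3307


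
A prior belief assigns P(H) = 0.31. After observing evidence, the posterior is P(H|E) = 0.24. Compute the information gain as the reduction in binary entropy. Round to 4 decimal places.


H(prior) = -0.31*log2(0.31) - 0.69*log2(0.69)
= 0.8932
H(post) = -0.24*log2(0.24) - 0.76*log2(0.76)
= 0.795
IG = 0.8932 - 0.795 = 0.0981

0.0981


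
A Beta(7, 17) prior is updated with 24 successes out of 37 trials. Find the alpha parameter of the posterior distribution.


In the Beta-Binomial conjugate update:
alpha_post = alpha_prior + successes
= 7 + 24
= 31

31


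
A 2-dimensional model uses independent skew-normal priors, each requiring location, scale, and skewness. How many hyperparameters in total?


Per parameter: 3 (location, scale, and skewness).
Total = 2 * 3 = 6

6


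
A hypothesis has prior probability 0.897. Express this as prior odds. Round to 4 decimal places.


Odds = P(H) / P(not H) = 0.897 / 0.103
= 8.7087

8.7087


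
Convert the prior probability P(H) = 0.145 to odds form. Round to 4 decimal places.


P(not H) = 1 - 0.145 = 0.855
Odds = 0.145 / 0.855 = 0.1696

0.1696


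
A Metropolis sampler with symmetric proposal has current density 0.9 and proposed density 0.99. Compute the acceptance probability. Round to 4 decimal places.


For symmetric proposals, acceptance = min(1, pi(x*)/pi(x))
= min(1, 0.99/0.9)
= min(1, 1.1) = 1.0

1.0


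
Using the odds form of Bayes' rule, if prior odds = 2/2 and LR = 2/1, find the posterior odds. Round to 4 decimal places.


Bayes' rule in odds form: posterior odds = prior odds * LR
= (2 * 2) / (2 * 1)
= 4/2 = 2.0

2.0


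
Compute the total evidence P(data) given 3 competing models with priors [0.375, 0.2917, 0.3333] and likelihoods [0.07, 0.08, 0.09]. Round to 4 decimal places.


Marginal likelihood = sum P(model_i) * P(data|model_i)
Model 1: 0.375 * 0.07 = 0.0263
Model 2: 0.2917 * 0.08 = 0.0233
Model 3: 0.3333 * 0.09 = 0.03
Total = 0.0796

0.0796


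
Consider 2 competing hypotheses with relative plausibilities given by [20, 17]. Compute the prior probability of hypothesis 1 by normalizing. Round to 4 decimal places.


Sum of weights = 20 + 17 = 37
Normalized prior for H1 = 20 / 37
= 0.5405

0.5405


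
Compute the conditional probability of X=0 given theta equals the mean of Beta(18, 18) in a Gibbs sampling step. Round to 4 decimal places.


Mean of Beta(18, 18) = 0.5
P(X=0 | theta=0.5) = 0.5

0.5


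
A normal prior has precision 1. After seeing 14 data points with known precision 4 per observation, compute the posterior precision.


In the conjugate normal model, precisions add:
tau_posterior = tau_prior + n * tau_data
= 1 + 14*4 = 57

57


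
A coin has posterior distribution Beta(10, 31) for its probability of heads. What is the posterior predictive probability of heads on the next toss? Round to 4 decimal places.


Posterior predictive = E[theta] = alpha/(alpha+beta)
= 10/41
= 0.2439

0.2439


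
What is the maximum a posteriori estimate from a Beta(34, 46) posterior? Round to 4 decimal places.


The MAP estimate equals the mode of the distribution.
Mode of Beta(a,b) = (a-1)/(a+b-2)
= 33/78
= 0.4231

0.4231


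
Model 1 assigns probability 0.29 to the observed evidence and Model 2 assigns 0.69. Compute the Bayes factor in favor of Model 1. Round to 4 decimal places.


BF = P(data|M1) / P(data|M2)
= 0.29 / 0.69 = 0.4203

0.4203


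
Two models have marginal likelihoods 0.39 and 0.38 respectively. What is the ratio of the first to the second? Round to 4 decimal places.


Evidence ratio = 0.39 / 0.38
= 1.0263

1.0263


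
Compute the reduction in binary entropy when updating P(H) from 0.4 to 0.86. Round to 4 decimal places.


H_before = -p*log2(p) - (1-p)*log2(1-p) for p=0.4: 0.971
H_after for p=0.86: 0.5842
Reduction = 0.971 - 0.5842 = 0.3867

0.3867


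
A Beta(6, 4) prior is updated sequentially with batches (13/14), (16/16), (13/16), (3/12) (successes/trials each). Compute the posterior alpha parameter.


Sequential conjugate updating is equivalent to a single batch update.
Total successes across all batches = 45
alpha_posterior = alpha_prior + total_successes = 6 + 45
= 51

51


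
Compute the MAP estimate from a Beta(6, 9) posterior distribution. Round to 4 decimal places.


MAP = mode of Beta distribution
= (alpha - 1)/(alpha + beta - 2)
= (6-1)/(6+9-2)
= 5/13 = 0.3846

0.3846


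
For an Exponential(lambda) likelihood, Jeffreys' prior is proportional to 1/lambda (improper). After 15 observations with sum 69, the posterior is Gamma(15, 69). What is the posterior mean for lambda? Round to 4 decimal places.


Posterior = Gamma(n, sum_x) = Gamma(15, 69)
Posterior mean = shape/rate = 15/69
= 0.2174

0.2174


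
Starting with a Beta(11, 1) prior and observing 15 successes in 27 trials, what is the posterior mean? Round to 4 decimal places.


Posterior parameters: alpha = 11 + 15 = 26
beta = 1 + 12 = 13
Posterior mean = alpha / (alpha + beta) = 26 / 39
= 0.6667

0.6667


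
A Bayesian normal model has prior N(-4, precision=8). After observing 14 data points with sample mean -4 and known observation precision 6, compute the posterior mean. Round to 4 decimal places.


Posterior mean = (prior_precision * prior_mean + n * data_precision * data_mean) / (prior_precision + n * data_precision)
Numerator = 8*-4 + 14*6*-4 = -368
Denominator = 8 + 14*6 = 92
Posterior mean = -4.0

-4.0


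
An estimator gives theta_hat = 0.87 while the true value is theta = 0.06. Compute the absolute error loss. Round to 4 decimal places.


The absolute error loss is |theta_hat - theta|
= |0.87 - 0.06|
= 0.81

0.81


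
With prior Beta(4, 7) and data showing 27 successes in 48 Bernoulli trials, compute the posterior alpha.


Conjugate update: alpha_posterior = alpha_prior + k
= 4 + 27 = 31

31


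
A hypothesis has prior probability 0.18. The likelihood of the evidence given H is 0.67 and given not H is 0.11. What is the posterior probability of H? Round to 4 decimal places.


Using Bayes' theorem:
P(E) = 0.18 * 0.67 + 0.82 * 0.11
P(E) = 0.2108
P(H|E) = (0.18 * 0.67) / 0.2108 = 0.5721

0.5721


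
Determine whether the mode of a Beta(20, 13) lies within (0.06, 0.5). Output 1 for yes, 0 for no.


First find the mode: (a-1)/(a+b-2) = 0.6129
Is 0.6129 in (0.06, 0.5)? 0

0


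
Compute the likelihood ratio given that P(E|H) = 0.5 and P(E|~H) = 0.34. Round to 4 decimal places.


LR = P(E|H) / P(E|~H)
= 0.5 / 0.34 = 1.4706

1.4706


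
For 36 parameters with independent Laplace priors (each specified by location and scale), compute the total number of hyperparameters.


A Laplace prior has 2 hyperparameters per parameter.
Total = 36 * 2 = 72

72


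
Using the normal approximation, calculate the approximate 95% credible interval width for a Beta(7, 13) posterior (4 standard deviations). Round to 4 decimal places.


Var(Beta) = 7*13/(20^2 * 21) = 0.0108
SD = 0.1041
Width ~ 4*SD = 0.4163

0.4163


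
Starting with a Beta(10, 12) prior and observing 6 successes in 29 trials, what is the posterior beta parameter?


Posterior beta = prior beta + failures
Failures = 29 - 6 = 23
beta_post = 12 + 23 = 35

35


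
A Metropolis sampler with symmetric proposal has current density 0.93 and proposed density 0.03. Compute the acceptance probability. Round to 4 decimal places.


For symmetric proposals, acceptance = min(1, pi(x*)/pi(x))
= min(1, 0.03/0.93)
= min(1, 0.0323) = 0.0323

0.0323


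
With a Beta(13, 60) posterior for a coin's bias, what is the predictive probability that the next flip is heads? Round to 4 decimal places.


The predictive probability equals the posterior mean.
P(next = heads) = alpha / (alpha + beta)
= 13 / 73 = 0.1781

0.1781


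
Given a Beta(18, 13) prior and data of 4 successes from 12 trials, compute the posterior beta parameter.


Number of failures = 12 - 4 = 8
Posterior beta = 13 + 8 = 21

21


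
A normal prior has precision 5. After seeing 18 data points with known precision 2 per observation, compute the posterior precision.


In the conjugate normal model, precisions add:
tau_posterior = tau_prior + n * tau_data
= 5 + 18*2 = 41

41


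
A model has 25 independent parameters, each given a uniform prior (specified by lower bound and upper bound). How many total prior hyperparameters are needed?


Each uniform prior needs 2 hyperparameters (lower bound and upper bound).
Total = 2 * 25 = 50

50


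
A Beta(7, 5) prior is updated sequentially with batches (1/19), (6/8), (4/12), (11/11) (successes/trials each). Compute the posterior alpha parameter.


Sequential conjugate updating is equivalent to a single batch update.
Total successes across all batches = 22
alpha_posterior = alpha_prior + total_successes = 7 + 22
= 29

29


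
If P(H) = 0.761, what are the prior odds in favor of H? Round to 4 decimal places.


Prior odds = P(H) / (1 - P(H))
= 0.761 / 0.239
= 3.1841

3.1841


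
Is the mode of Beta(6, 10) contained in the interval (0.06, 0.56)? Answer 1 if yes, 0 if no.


Mode = (a-1)/(a+b-2) = 5/14 = 0.3571
Interval: (0.06, 0.56)
Contains mode? 1

1


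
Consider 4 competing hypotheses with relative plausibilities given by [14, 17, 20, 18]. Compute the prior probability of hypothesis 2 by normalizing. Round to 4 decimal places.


Sum of weights = 14 + 17 + 20 + 18 = 69
Normalized prior for H2 = 17 / 69
= 0.2464

0.2464


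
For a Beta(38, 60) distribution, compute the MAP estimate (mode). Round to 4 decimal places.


MAP = mode = (a-1)/(a+b-2)
= (38-1)/(38+60-2)
= 37/96 = 0.3854

0.3854


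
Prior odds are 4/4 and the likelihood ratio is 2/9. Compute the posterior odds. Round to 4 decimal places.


Posterior odds = prior odds * likelihood ratio
= (4/4) * (2/9)
= 8 / 36
= 0.2222

0.2222


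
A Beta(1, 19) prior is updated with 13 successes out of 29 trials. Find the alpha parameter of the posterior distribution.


In the Beta-Binomial conjugate update:
alpha_post = alpha_prior + successes
= 1 + 13
= 14

14


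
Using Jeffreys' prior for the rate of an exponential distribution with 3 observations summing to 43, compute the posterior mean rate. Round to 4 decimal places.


Jeffreys' prior leads to posterior Gamma(3, 43).
Mean = 3/43 = 0.0698

0.0698


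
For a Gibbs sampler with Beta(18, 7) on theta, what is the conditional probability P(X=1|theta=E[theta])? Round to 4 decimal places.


E[theta] = 18/(18+7) = 0.72
P(X=1|theta) = theta = 0.72

0.72


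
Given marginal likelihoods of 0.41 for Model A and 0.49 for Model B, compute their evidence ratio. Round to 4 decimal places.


Ratio = ML(A) / ML(B) = 0.41/0.49
= 0.8367

0.8367


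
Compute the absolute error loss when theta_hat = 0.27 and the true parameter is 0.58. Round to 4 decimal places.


L = |theta_hat - theta_true|
= |0.27 - 0.58| = 0.31

0.31


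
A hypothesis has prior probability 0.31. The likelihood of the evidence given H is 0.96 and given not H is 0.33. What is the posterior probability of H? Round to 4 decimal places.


Using Bayes' theorem:
P(E) = 0.31 * 0.96 + 0.69 * 0.33
P(E) = 0.5253
P(H|E) = (0.31 * 0.96) / 0.5253 = 0.5665

0.5665


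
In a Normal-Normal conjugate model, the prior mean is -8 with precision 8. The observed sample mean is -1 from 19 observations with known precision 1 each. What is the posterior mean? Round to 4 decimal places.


Posterior precision = tau0 + n*tau = 8 + 19*1 = 27
Posterior mean = (tau0*mu0 + n*tau*xbar) / posterior_precision
= (8*-8 + 19*1*-1) / 27
= -83 / 27 = -3.0741

-3.0741


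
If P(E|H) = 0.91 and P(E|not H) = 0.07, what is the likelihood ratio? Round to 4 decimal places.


Likelihood ratio = P(E|H) / P(E|not H)
= 0.91 / 0.07
= 13.0

13.0


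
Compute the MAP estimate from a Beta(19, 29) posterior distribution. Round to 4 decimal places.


MAP = mode of Beta distribution
= (alpha - 1)/(alpha + beta - 2)
= (19-1)/(19+29-2)
= 18/46 = 0.3913

0.3913


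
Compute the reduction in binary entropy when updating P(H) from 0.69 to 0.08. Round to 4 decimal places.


H_before = -p*log2(p) - (1-p)*log2(1-p) for p=0.69: 0.8932
H_after for p=0.08: 0.4022
Reduction = 0.8932 - 0.4022 = 0.491

0.491


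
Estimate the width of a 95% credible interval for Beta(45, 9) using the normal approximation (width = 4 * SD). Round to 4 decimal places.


For Beta(a,b): Var = ab/((a+b)^2(a+b+1))
Var = 0.0025, SD = 0.0503
Approximate 95% CI width = 4 * 0.0503 = 0.201

0.201


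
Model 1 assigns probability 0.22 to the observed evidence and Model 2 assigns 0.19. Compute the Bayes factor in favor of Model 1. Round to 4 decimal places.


BF = P(data|M1) / P(data|M2)
= 0.22 / 0.19 = 1.1579

1.1579


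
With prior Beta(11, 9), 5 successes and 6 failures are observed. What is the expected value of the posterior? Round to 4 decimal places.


Posterior = Beta(16, 15)
E[theta] = alpha/(alpha+beta)
= 16/31 = 0.5161

0.5161


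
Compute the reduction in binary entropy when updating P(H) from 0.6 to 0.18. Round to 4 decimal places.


H_before = -p*log2(p) - (1-p)*log2(1-p) for p=0.6: 0.971
H_after for p=0.18: 0.6801
Reduction = 0.971 - 0.6801 = 0.2909

0.2909


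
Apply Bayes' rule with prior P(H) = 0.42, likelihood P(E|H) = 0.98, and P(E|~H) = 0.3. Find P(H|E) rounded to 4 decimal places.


Step 1: Compute marginal P(E) = P(E|H)P(H) + P(E|~H)P(~H)
= 0.98*0.42 + 0.3*0.58 = 0.5856
Step 2: P(H|E) = P(E|H)P(H)/P(E) = 0.4116/0.5856
= 0.7029

0.7029


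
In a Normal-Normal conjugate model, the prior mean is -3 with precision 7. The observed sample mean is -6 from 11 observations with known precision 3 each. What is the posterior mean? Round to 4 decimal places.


Posterior precision = tau0 + n*tau = 7 + 11*3 = 40
Posterior mean = (tau0*mu0 + n*tau*xbar) / posterior_precision
= (7*-3 + 11*3*-6) / 40
= -219 / 40 = -5.475

-5.475


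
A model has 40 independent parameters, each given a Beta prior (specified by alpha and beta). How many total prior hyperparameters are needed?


Each Beta prior needs 2 hyperparameters (alpha and beta).
Total = 2 * 40 = 80

80


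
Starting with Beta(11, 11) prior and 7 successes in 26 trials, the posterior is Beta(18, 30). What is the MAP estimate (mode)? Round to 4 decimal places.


The mode of Beta(a, b) when a > 1 and b > 1 is (a-1)/(a+b-2)
= (18 - 1) / (18 + 30 - 2)
= 17 / 46
= 0.3696

0.3696


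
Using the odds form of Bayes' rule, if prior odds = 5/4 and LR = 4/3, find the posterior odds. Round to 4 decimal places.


Bayes' rule in odds form: posterior odds = prior odds * LR
= (5 * 4) / (4 * 3)
= 20/12 = 1.6667

1.6667


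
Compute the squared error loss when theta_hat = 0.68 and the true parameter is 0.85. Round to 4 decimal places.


L = (theta_hat - theta_true)^2
= (0.68 - 0.85)^2
= -0.17^2 = 0.0289

0.0289


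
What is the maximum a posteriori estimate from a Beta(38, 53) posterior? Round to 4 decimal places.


The MAP estimate equals the mode of the distribution.
Mode of Beta(a,b) = (a-1)/(a+b-2)
= 37/89
= 0.4157

0.4157


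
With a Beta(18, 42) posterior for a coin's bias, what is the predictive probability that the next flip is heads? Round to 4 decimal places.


The predictive probability equals the posterior mean.
P(next = heads) = alpha / (alpha + beta)
= 18 / 60 = 0.3

0.3


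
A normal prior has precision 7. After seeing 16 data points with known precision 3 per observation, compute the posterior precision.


In the conjugate normal model, precisions add:
tau_posterior = tau_prior + n * tau_data
= 7 + 16*3 = 55

55


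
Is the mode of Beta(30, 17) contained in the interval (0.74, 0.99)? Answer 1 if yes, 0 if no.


Mode = (a-1)/(a+b-2) = 29/45 = 0.6444
Interval: (0.74, 0.99)
Contains mode? 0

0


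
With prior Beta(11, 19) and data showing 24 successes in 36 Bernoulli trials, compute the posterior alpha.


Conjugate update: alpha_posterior = alpha_prior + k
= 11 + 24 = 35

35


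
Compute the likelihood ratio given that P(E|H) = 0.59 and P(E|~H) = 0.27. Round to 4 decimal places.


LR = P(E|H) / P(E|~H)
= 0.59 / 0.27 = 2.1852

2.1852


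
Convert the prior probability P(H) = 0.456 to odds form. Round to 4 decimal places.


P(not H) = 1 - 0.456 = 0.544
Odds = 0.456 / 0.544 = 0.8382

0.8382


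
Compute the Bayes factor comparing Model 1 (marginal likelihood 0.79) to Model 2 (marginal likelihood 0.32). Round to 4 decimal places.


BF12 = marginal likelihood of M1 / marginal likelihood of M2
= 0.79/0.32
= 2.4688

2.4688


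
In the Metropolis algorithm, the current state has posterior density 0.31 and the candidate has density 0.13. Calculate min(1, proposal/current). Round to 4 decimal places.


Ratio = 0.13/0.31 = 0.4194
Acceptance probability = min(1, 0.4194)
= 0.4194

0.4194


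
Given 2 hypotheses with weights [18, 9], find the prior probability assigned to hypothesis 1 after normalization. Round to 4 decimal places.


To normalize, divide each weight by the sum of all weights.
Sum = 27
Prior(H1) = 18/27 = 0.6667

0.6667


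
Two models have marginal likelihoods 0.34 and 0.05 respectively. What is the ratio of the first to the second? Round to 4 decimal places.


Evidence ratio = 0.34 / 0.05
= 6.8

6.8


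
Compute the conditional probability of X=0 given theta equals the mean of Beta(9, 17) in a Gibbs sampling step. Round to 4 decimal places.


Mean of Beta(9, 17) = 0.3462
P(X=0 | theta=0.3462) = 0.6538

0.6538


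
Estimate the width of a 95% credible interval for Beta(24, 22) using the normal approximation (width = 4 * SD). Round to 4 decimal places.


For Beta(a,b): Var = ab/((a+b)^2(a+b+1))
Var = 0.0053, SD = 0.0729
Approximate 95% CI width = 4 * 0.0729 = 0.2915

0.2915


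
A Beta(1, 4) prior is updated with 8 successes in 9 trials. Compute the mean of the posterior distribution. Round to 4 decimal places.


After update: Beta(9, 5)
Mean = 9 / (9 + 5) = 9 / 14
= 0.6429

0.6429


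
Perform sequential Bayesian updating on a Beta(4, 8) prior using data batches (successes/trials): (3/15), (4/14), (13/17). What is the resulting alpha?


Accumulate successes: 20
Posterior alpha = prior alpha + sum of successes
= 4 + 20 = 24

24


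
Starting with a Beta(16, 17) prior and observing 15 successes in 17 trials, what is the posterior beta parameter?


Posterior beta = prior beta + failures
Failures = 17 - 15 = 2
beta_post = 17 + 2 = 19

19


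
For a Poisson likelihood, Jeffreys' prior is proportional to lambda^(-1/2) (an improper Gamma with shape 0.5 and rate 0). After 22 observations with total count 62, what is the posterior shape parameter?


Jeffreys' prior for Poisson is proportional to lambda^(-1/2).
Posterior is Gamma(0.5 + S, 0 + n) = Gamma(0.5 + 62, 22).
Posterior shape = 0.5 + S = 0.5 + 62 = 62.5

62.5


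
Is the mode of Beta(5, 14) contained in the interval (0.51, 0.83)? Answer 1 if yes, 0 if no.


Mode = (a-1)/(a+b-2) = 4/17 = 0.2353
Interval: (0.51, 0.83)
Contains mode? 0

0


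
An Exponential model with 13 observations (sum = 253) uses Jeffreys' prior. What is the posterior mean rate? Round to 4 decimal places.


Posterior Gamma(13, 253)
E[lambda] = 13/253 = 0.0514

0.0514


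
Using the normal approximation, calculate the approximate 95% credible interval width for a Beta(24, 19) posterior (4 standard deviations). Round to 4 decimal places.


Var(Beta) = 24*19/(43^2 * 44) = 0.0056
SD = 0.0749
Width ~ 4*SD = 0.2995

0.2995


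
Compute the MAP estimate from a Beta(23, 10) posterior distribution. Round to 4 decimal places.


MAP = mode of Beta distribution
= (alpha - 1)/(alpha + beta - 2)
= (23-1)/(23+10-2)
= 22/31 = 0.7097

0.7097


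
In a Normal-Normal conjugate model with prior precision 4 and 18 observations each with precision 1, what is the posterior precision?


Posterior precision = prior precision + n * observation precision
= 4 + 18 * 1
= 4 + 18 = 22

22


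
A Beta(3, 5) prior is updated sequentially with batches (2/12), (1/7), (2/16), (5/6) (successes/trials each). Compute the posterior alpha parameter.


Sequential conjugate updating is equivalent to a single batch update.
Total successes across all batches = 10
alpha_posterior = alpha_prior + total_successes = 3 + 10
= 13

13


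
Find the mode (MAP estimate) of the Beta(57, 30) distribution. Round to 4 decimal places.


For Beta(a,b) with a,b > 1:
Mode = (a-1)/(a+b-2) = (57-1)/(87-2)
= 56/85 = 0.6588

0.6588


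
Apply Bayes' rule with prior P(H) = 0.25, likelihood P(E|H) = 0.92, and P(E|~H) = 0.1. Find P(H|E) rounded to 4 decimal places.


Step 1: Compute marginal P(E) = P(E|H)P(H) + P(E|~H)P(~H)
= 0.92*0.25 + 0.1*0.75 = 0.305
Step 2: P(H|E) = P(E|H)P(H)/P(E) = 0.23/0.305
= 0.7541

0.7541


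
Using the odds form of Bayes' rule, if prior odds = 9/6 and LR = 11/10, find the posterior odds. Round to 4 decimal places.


Bayes' rule in odds form: posterior odds = prior odds * LR
= (9 * 11) / (6 * 10)
= 99/60 = 1.65

1.65


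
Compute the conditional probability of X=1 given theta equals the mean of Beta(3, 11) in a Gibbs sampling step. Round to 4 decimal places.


Mean of Beta(3, 11) = 0.2143
P(X=1 | theta=0.2143) = 0.2143

0.2143


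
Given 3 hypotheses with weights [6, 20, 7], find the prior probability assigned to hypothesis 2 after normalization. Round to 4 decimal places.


To normalize, divide each weight by the sum of all weights.
Sum = 33
Prior(H2) = 20/33 = 0.6061

0.6061


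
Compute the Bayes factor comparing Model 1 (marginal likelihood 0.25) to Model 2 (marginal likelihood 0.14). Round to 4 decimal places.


BF12 = marginal likelihood of M1 / marginal likelihood of M2
= 0.25/0.14
= 1.7857

1.7857


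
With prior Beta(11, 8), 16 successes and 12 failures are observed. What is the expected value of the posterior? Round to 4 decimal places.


Posterior = Beta(27, 20)
E[theta] = alpha/(alpha+beta)
= 27/47 = 0.5745

0.5745


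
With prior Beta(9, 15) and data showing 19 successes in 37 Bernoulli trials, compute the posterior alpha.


Conjugate update: alpha_posterior = alpha_prior + k
= 9 + 19 = 28

28


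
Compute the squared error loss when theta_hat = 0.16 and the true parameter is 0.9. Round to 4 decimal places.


L = (theta_hat - theta_true)^2
= (0.16 - 0.9)^2
= -0.74^2 = 0.5476

0.5476


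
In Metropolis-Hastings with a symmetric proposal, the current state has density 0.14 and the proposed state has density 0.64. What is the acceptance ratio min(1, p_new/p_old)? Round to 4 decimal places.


Ratio = p_new / p_old = 0.64 / 0.14 = 4.5714
Acceptance = min(1, 4.5714) = 1.0

1.0


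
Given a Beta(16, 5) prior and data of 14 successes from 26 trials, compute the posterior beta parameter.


Number of failures = 26 - 14 = 12
Posterior beta = 5 + 12 = 17

17


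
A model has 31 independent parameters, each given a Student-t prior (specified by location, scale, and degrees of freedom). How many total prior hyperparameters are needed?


Each Student-t prior needs 3 hyperparameters (location, scale, and degrees of freedom).
Total = 3 * 31 = 93

93


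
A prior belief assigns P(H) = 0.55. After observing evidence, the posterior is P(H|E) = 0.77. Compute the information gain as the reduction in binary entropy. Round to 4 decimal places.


H(prior) = -0.55*log2(0.55) - 0.45*log2(0.45)
= 0.9928
H(post) = -0.77*log2(0.77) - 0.23*log2(0.23)
= 0.778
IG = 0.9928 - 0.778 = 0.2148

0.2148


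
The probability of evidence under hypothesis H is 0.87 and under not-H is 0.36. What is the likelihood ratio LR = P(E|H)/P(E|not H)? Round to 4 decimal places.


LR = 0.87 / 0.36
= 2.4167

2.4167


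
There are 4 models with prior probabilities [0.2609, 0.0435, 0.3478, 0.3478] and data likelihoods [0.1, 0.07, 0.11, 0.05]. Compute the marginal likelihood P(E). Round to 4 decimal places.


P(E) = sum over models of P(M_i) * P(E|M_i)
= 0.2609*0.1 + 0.0435*0.07 + 0.3478*0.11 + 0.3478*0.05
= 0.0848

0.0848


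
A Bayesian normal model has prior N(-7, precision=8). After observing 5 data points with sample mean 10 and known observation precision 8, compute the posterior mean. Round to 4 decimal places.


Posterior mean = (prior_precision * prior_mean + n * data_precision * data_mean) / (prior_precision + n * data_precision)
Numerator = 8*-7 + 5*8*10 = 344
Denominator = 8 + 5*8 = 48
Posterior mean = 7.1667

7.1667


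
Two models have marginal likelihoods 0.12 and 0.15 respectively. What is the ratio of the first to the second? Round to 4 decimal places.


Evidence ratio = 0.12 / 0.15
= 0.8

0.8


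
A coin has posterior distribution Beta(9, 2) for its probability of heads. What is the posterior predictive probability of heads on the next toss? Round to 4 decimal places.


Posterior predictive = E[theta] = alpha/(alpha+beta)
= 9/11
= 0.8182

0.8182


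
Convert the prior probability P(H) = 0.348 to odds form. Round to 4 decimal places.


P(not H) = 1 - 0.348 = 0.652
Odds = 0.348 / 0.652 = 0.5337

0.5337


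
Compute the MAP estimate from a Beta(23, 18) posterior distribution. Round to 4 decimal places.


MAP = mode of Beta distribution
= (alpha - 1)/(alpha + beta - 2)
= (23-1)/(23+18-2)
= 22/39 = 0.5641

0.5641


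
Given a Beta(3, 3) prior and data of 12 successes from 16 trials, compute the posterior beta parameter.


Number of failures = 16 - 12 = 4
Posterior beta = 3 + 4 = 7

7


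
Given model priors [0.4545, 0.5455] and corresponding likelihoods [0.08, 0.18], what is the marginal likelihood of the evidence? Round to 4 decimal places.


P(E) = sum_i P(M_i) P(E|M_i)
= 0.0364 + 0.0982
= 0.1346

0.1346


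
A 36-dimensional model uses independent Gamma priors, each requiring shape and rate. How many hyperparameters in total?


Per parameter: 2 (shape and rate).
Total = 36 * 2 = 72

72


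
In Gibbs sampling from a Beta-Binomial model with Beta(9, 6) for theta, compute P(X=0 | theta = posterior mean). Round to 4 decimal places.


Posterior mean = alpha/(alpha+beta) = 9/15 = 0.6
P(X=0|theta=mean) = 1 - theta = 0.4

0.4


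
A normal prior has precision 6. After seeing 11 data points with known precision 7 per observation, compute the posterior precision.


In the conjugate normal model, precisions add:
tau_posterior = tau_prior + n * tau_data
= 6 + 11*7 = 83

83


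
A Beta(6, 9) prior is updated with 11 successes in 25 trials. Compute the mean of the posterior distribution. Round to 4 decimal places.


After update: Beta(17, 23)
Mean = 17 / (17 + 23) = 17 / 40
= 0.425

0.425


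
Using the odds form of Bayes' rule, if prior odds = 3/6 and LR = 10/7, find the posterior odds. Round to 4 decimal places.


Bayes' rule in odds form: posterior odds = prior odds * LR
= (3 * 10) / (6 * 7)
= 30/42 = 0.7143

0.7143


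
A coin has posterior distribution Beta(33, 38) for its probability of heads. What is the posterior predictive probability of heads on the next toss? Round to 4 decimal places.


Posterior predictive = E[theta] = alpha/(alpha+beta)
= 33/71
= 0.4648

0.4648


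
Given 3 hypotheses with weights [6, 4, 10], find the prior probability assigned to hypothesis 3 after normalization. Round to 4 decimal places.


To normalize, divide each weight by the sum of all weights.
Sum = 20
Prior(H3) = 10/20 = 0.5

0.5


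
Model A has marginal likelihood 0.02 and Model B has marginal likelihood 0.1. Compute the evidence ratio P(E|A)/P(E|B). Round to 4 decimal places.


Evidence ratio = P(E|A) / P(E|B)
= 0.02 / 0.1
= 0.2

0.2
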